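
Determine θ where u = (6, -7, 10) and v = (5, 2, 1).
u·v = 26, |u|² = 185, |v|² = 30
cos θ = 26/√5550 ≈ 0.349
θ ≈ 69.57°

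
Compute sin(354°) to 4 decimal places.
sin(354 degrees) = -0.1045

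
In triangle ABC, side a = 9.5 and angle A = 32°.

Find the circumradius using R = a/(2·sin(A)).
R = a/(2·sin(A)) = 9.5/(2·sin(32°))
R = 9.5/(2·0.529919) = 9.5/1.059839 = 8.964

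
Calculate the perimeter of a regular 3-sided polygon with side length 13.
Perimeter = number of sides * side length
Perimeter = 3 * 13
Perimeter = 39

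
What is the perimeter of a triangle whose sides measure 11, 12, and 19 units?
Perimeter = sum of all sides
Perimeter = 11 + 12 + 19
Perimeter = 42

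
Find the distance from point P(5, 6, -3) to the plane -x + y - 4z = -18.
d = |(-1)(5) + 1(6) + (-4)(-3) - (-18)| / √((-1)² + 1² + (-4)²) = 31/√18 = 7.307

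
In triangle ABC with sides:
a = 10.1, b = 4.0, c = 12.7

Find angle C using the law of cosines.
cos(C) = (a² + b² - c²)/(2ab)
cos(C) = (10.1² + 4.0² - 12.7²)/(2·10.1·4.0) = -43.28/80.8 = -0.535644
C = arccos(-0.535644) = 122.4°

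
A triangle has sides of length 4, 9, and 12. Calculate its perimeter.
Perimeter = sum of all sides
Perimeter = 4 + 9 + 12
Perimeter = 25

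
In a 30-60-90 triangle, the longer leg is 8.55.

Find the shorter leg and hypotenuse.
In a 30-60-90 triangle, sides are in ratio 1 : √3 : 2.
Long leg = short leg·√3  →  short leg = 8.55/√3 = 4.936
Hypotenuse = 2·(short leg) = 2·8.55/√3 = 9.873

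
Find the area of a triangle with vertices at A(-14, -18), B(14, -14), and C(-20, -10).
Using the coordinate formula: Area = (1/2)|x₁(y₂-y₃) + x₂(y₃-y₁) + x₃(y₁-y₂)|
Area = (1/2)|(-14)((-14)-(-10)) + 14((-10)-(-18)) + (-20)((-18)-(-14))|
Area = (1/2)|(-14)*(-4) + 14*8 + (-20)*(-4)|
Area = (1/2)|56 + 112 + 80|
Area = (1/2)*248 = 124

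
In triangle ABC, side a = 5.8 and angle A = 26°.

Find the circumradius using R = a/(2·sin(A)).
R = a/(2·sin(A)) = 5.8/(2·sin(26°))
R = 5.8/(2·0.438371) = 5.8/0.876742 = 6.615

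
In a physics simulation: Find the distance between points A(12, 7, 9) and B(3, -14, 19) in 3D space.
d = √[(-9)² + (-21)² + (10)²] = √622 = 24.94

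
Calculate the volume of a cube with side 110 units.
Volume = s³
Volume = 110³
Volume = 1331000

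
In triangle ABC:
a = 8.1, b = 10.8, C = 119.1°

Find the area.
Using A = ½ab·sin(C):
A = ½·8.1·10.8·sin(119.1°) = ½·87.48·0.873772 = 38.22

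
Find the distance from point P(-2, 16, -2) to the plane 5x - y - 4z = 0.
d = |5(-2) + (-1)(16) + (-4)(-2) - (0)| / √(5² + (-1)² + (-4)²) = 18/√42 = 2.777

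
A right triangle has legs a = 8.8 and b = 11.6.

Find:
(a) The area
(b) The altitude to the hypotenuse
(a) Area = ½ab = ½·8.8·11.6 = 51.04
(b) Hypotenuse c = √(8.8² + 11.6²) = √212 = 14.5602
    Area = ½·c·h_c  →  h_c = 2·Area/c = 2·51.04/14.5602 = 7.011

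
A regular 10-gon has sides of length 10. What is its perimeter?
Perimeter = number of sides * side length
Perimeter = 10 * 10
Perimeter = 100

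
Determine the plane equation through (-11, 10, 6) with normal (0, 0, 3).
d = n·P = (0)(-11) + (0)(10) + (3)(6) = 18
Plane: 3z = 18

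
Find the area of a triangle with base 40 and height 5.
Area = (1/2) * base * height
Area = (1/2) * 40 * 5
Area = 100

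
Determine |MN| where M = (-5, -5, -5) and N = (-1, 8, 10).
d = √[(4)² + (13)² + (15)²] = √410 = 20.25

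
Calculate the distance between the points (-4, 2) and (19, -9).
Using the distance formula: d = sqrt((x₂-x₁)² + (y₂-y₁)²)
dx = 19 - (-4) = 23
dy = (-9) - 2 = -11
d = sqrt(23² + (-11)²) = sqrt(529 + 121) = sqrt(650) = 25.50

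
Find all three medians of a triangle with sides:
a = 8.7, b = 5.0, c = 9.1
Using m_x = ½√(2y² + 2z² - x²):
m_a = ½√(2·5.0² + 2·9.1² - 8.7²) = ½√139.93 = 5.915
m_b = ½√(2·8.7² + 2·9.1² - 5.0²) = ½√292 = 8.544
m_c = ½√(2·8.7² + 2·5.0² - 9.1²) = ½√118.57 = 5.444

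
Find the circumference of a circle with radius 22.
Circumference = 2 * pi * r
Circumference = 2 * pi * 22
Circumference = 138.23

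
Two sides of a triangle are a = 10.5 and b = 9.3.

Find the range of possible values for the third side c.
By the triangle inequality: |a - b| < c < a + b
|10.5 - 9.3| < c < 10.5 + 9.3
1.2 < c < 19.8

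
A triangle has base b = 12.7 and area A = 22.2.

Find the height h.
A = ½bh  →  h = 2A/b
h = 2·22.2/12.7 = 3.496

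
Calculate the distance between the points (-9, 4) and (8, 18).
Using the distance formula: d = sqrt((x₂-x₁)² + (y₂-y₁)²)
dx = 8 - (-9) = 17
dy = 18 - 4 = 14
d = sqrt(17² + 14²) = sqrt(289 + 196) = sqrt(485) = 22.02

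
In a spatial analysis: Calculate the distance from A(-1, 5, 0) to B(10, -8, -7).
d = √[(11)² + (-13)² + (-7)²] = √339 = 18.41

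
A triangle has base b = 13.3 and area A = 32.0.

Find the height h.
A = ½bh  →  h = 2A/b
h = 2·32.0/13.3 = 4.812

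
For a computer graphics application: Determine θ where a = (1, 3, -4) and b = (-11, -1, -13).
a·b = 38, |a|² = 26, |b|² = 291
cos θ = 38/√7566 ≈ 0.4369
θ ≈ 64.1°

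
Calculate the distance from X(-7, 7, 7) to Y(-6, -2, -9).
d = √[(1)² + (-9)² + (-16)²] = √338 = 18.38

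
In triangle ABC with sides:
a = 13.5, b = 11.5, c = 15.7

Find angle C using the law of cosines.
cos(C) = (a² + b² - c²)/(2ab)
cos(C) = (13.5² + 11.5² - 15.7²)/(2·13.5·11.5) = 68.01/310.5 = 0.219034
C = arccos(0.219034) = 77.35°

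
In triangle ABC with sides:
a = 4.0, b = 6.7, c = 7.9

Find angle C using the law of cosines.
cos(C) = (a² + b² - c²)/(2ab)
cos(C) = (4.0² + 6.7² - 7.9²)/(2·4.0·6.7) = -1.52/53.6 = -0.028358
C = arccos(-0.028358) = 91.63°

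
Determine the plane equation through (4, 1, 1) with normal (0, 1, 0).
d = n·P = (0)(4) + (1)(1) + (0)(1) = 1
Plane: y = 1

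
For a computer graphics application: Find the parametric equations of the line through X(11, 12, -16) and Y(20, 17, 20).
Direction vector d = Y - X = (9, 5, 36)
x = 11 + 9t, y = 12 + 5t, z = -16 + 36t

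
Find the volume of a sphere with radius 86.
Volume = (4/3) * pi * r³
Volume = (4/3) * pi * 86³
Volume = (4/3) * pi * 636056
Volume = 2664305.14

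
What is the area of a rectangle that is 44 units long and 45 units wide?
Area = length * width
Area = 44 * 45
Area = 1980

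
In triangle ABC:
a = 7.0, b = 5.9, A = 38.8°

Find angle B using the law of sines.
sin(B)/b = sin(A)/a
sin(B) = b·sin(A)/a = 5.9·sin(38.8°)/7.0 = 0.528137
B = arcsin(0.528137) = 31.88°  (b ≤ a, so B ≤ A and the acute solution is unique)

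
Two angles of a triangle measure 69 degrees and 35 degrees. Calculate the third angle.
Sum of angles in a triangle = 180 degrees
Third angle = 180 - 69 - 35
Third angle = 76 degrees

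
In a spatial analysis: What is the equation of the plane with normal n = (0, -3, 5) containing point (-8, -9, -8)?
d = n·P = (0)(-8) + (-3)(-9) + (5)(-8) = -13
Plane: -3y + 5z = -13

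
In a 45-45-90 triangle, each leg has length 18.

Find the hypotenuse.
Hypotenuse = 18√2 = 25.46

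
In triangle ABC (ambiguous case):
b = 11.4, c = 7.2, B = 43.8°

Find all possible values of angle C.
sin(C)/c = sin(B)/b  →  sin(C) = c·sin(B)/b = 7.2·sin(43.8°)/11.4 = 0.437143
C₁ = arcsin(0.437143) = 25.92°,  C₂ = 180° - C₁ = 154.08°
Check C₂: A = 180° - 43.8° - 154.08° = -17.88° ≤ 0, rejected
C = 25.92° (one solution)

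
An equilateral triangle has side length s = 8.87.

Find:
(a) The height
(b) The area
(a) Height h = s·√3/2 = 8.87·√3/2 = 7.682
(b) Area = (√3/4)·s² = (√3/4)·8.87² = (√3/4)·78.6769 = 34.07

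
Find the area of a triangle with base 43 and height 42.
Area = (1/2) * base * height
Area = (1/2) * 43 * 42
Area = 903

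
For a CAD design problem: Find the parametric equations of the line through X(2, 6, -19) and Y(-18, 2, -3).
Direction vector d = Y - X = (-20, -4, 16)
x = 2 - 20t, y = 6 - 4t, z = -19 + 16t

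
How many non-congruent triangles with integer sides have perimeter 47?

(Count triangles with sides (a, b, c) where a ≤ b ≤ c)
With a ≤ b ≤ c and a + b + c = 47, the triangle inequality a + b > c gives c < 47/2, so c ≤ 23.
Iterate a from 1 to ⌊p/3⌋ = 15; for each a, b ranges from a to ⌊(p−a)/2⌋ with c = p − a − b, keeping only c ≥ b.
Triples: (1, 23, 23), (2, 22, 23), (3, 21, 23), …
Count = 52 triangles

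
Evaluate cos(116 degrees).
cos(116 degrees) = -0.4384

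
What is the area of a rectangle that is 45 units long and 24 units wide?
Area = length * width
Area = 45 * 24
Area = 1080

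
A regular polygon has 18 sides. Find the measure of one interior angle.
Interior angle of a regular n-gon = (n-2)*180/n
Interior angle = (18-2)*180/18
Interior angle = 16*180/18
Interior angle = 2880/18
Interior angle = 160 degrees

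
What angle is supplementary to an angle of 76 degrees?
Supplementary angles sum to 180 degrees.
Other angle = 180 - 76
Other angle = 104 degrees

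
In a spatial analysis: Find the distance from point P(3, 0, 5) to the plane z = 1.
d = |0(3) + 0(0) + 1(5) - (1)| / √(0² + 0² + 1²) = 4/√1 = 4.0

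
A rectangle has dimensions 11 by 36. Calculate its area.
Area = length * width
Area = 11 * 36
Area = 396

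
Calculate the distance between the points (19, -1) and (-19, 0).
Using the distance formula: d = sqrt((x₂-x₁)² + (y₂-y₁)²)
dx = (-19) - 19 = -38
dy = 0 - (-1) = 1
d = sqrt((-38)² + 1²) = sqrt(1444 + 1) = sqrt(1445) = 38.01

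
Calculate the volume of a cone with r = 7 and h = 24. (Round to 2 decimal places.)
Volume = (1/3) * pi * r² * h
Volume = (1/3) * pi * 7² * 24
Volume = (1/3) * pi * 49 * 24
Volume = (1/3) * pi * 1176
Volume = 1231.50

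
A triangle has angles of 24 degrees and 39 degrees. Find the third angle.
Sum of angles in a triangle = 180 degrees
Third angle = 180 - 24 - 39
Third angle = 117 degrees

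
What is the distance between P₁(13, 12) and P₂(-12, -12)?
Using the distance formula: d = sqrt((x₂-x₁)² + (y₂-y₁)²)
dx = (-12) - 13 = -25
dy = (-12) - 12 = -24
d = sqrt((-25)² + (-24)²) = sqrt(625 + 576) = sqrt(1201) = 34.66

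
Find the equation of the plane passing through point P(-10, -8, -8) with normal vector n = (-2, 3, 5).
d = n·P = (-2)(-10) + (3)(-8) + (5)(-8) = -44
Plane: -2x + 3y + 5z = -44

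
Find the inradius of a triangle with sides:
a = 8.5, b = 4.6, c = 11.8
s = (a+b+c)/2 = (8.5+4.6+11.8)/2 = 12.45
Area = √(s(s-a)(s-b)(s-c)) = √(12.45·3.95·7.85·0.65) = 15.8407
r = Area/s = 15.8407/12.45 = 1.272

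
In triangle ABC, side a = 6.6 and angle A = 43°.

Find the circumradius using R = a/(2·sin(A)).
R = a/(2·sin(A)) = 6.6/(2·sin(43°))
R = 6.6/(2·0.681998) = 6.6/1.363997 = 4.839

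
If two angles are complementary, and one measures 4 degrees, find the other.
Complementary angles sum to 90 degrees.
Other angle = 90 - 4
Other angle = 86 degrees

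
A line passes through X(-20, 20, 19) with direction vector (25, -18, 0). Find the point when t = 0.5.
P(0.5) = (-20 + 25(0.5), 20 + (-18)(0.5), 19 + 0(0.5)) = (-7.5, 11, 19)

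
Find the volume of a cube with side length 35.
Volume = s³
Volume = 35³
Volume = 42875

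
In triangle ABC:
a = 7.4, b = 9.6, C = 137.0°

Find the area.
Using A = ½ab·sin(C):
A = ½·7.4·9.6·sin(137.0°) = ½·71.04·0.681998 = 24.22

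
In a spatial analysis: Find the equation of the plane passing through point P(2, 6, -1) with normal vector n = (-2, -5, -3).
d = n·P = (-2)(2) + (-5)(6) + (-3)(-1) = -31
Plane: -2x - 5y - 3z = -31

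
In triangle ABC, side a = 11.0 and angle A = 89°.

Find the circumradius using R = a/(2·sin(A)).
R = a/(2·sin(A)) = 11.0/(2·sin(89°))
R = 11.0/(2·0.999848) = 11.0/1.999695 = 5.501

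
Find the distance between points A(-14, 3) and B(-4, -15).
Using the distance formula: d = sqrt((x₂-x₁)² + (y₂-y₁)²)
dx = (-4) - (-14) = 10
dy = (-15) - 3 = -18
d = sqrt(10² + (-18)²) = sqrt(100 + 324) = sqrt(424) = 20.59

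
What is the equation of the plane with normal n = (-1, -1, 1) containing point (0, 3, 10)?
d = n·P = (-1)(0) + (-1)(3) + (1)(10) = 7
Plane: -x - y + z = 7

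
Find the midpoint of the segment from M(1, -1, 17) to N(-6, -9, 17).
Midpoint = ((1-6)/2, (-1-9)/2, (17+17)/2) = (-2.5, -5, 17)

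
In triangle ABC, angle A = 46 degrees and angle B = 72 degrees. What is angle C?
Sum of angles in a triangle = 180 degrees
Third angle = 180 - 46 - 72
Third angle = 62 degrees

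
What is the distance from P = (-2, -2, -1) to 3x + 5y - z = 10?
d = |3(-2) + 5(-2) + (-1)(-1) - (10)| / √(3² + 5² + (-1)²) = 25/√35 = 4.226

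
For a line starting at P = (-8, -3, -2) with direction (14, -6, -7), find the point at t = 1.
P(1) = (-8 + 14(1), -3 + (-6)(1), -2 + (-7)(1)) = (6, -9, -9)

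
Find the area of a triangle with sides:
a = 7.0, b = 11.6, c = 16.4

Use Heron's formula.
s = (a+b+c)/2 = (7.0+11.6+16.4)/2 = 17.5
A = √(s(s-a)(s-b)(s-c)) = √(17.5·10.5·5.9·1.1)
A = √1192.54 = 34.53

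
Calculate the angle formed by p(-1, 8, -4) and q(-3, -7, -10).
p·q = -13, |p|² = 81, |q|² = 158
cos θ = -13/√12798 ≈ -0.1149
θ ≈ 96.6°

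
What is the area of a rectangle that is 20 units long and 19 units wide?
Area = length * width
Area = 20 * 19
Area = 380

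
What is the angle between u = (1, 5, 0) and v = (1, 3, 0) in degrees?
u·v = 16, |u|² = 26, |v|² = 10
cos θ = 16/√260 ≈ 0.9923
θ ≈ 7.125°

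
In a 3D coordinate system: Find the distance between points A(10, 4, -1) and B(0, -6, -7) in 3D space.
d = √[(-10)² + (-10)² + (-6)²] = √236 = 15.36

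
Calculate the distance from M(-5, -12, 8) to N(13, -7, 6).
d = √[(18)² + (5)² + (-2)²] = √353 = 18.79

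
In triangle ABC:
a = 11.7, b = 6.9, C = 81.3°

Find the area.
Using A = ½ab·sin(C):
A = ½·11.7·6.9·sin(81.3°) = ½·80.73·0.988494 = 39.9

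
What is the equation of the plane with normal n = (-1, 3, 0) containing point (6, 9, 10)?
d = n·P = (-1)(6) + (3)(9) + (0)(10) = 21
Plane: -x + 3y = 21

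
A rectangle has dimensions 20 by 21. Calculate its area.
Area = length * width
Area = 20 * 21
Area = 420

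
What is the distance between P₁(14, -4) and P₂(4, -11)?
Using the distance formula: d = sqrt((x₂-x₁)² + (y₂-y₁)²)
dx = 4 - 14 = -10
dy = (-11) - (-4) = -7
d = sqrt((-10)² + (-7)²) = sqrt(100 + 49) = sqrt(149) = 12.21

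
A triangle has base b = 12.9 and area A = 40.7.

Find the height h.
A = ½bh  →  h = 2A/b
h = 2·40.7/12.9 = 6.31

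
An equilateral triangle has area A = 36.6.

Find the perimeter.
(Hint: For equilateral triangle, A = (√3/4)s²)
A = (√3/4)s²  →  s² = 4A/√3 = 4·36.6/√3 = 84.5241
s = 9.1937
Perimeter = 3s = 27.58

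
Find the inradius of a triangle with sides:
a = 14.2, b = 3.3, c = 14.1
s = (a+b+c)/2 = (14.2+3.3+14.1)/2 = 15.8
Area = √(s(s-a)(s-b)(s-c)) = √(15.8·1.6·12.5·1.7) = 23.1776
r = Area/s = 23.1776/15.8 = 1.467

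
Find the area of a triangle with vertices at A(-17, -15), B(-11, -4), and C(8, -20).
Using the coordinate formula: Area = (1/2)|x₁(y₂-y₃) + x₂(y₃-y₁) + x₃(y₁-y₂)|
Area = (1/2)|(-17)((-4)-(-20)) + (-11)((-20)-(-15)) + 8((-15)-(-4))|
Area = (1/2)|(-17)*16 + (-11)*(-5) + 8*(-11)|
Area = (1/2)|(-272) + 55 + (-88)|
Area = (1/2)*305 = 152.50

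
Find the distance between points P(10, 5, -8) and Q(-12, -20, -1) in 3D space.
d = √[(-22)² + (-25)² + (7)²] = √1158 = 34.03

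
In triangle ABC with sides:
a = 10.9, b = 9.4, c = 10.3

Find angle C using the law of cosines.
cos(C) = (a² + b² - c²)/(2ab)
cos(C) = (10.9² + 9.4² - 10.3²)/(2·10.9·9.4) = 101.08/204.92 = 0.493266
C = arccos(0.493266) = 60.44°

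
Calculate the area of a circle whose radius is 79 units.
Area = pi * r²
Area = pi * 79²
Area = pi * 6241
Area = 19606.68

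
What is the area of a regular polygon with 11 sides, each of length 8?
For a regular 11-gon with side length s = 8:
Apothem a = s / (2*tan(pi/11)) = 8 / (2*tan(pi/11)) ≈ 13.6227
Perimeter P = 11 * 8 = 88
Area = (1/2) * P * a = (1/2) * 88 * 13.6227 = 599.40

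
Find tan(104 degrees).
tan(104 degrees) = -4.0108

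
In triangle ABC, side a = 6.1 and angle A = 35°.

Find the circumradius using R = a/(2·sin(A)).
R = a/(2·sin(A)) = 6.1/(2·sin(35°))
R = 6.1/(2·0.573576) = 6.1/1.147153 = 5.318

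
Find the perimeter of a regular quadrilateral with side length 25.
Perimeter = number of sides * side length
Perimeter = 4 * 25
Perimeter = 100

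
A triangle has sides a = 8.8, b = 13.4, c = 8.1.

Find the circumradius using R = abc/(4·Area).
s = (a+b+c)/2 = 15.15
Area = √(s(s-a)(s-b)(s-c)) = √(15.15·6.35·1.75·7.05) = 34.4514
R = abc/(4·Area) = (8.8·13.4·8.1)/(4·34.4514) = 955.152/137.8056 = 6.931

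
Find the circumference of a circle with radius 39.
Circumference = 2 * pi * r
Circumference = 2 * pi * 39
Circumference = 245.04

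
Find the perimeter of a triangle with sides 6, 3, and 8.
Perimeter = sum of all sides
Perimeter = 6 + 3 + 8
Perimeter = 17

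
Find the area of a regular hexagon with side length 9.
For a regular 6-gon with side length s = 9:
Apothem a = s / (2*tan(pi/6)) = 9 / (2*tan(pi/6)) ≈ 7.7942
Perimeter P = 6 * 9 = 54
Area = (1/2) * P * a = (1/2) * 54 * 7.7942 = 210.44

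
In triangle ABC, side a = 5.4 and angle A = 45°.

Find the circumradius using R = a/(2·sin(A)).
R = a/(2·sin(A)) = 5.4/(2·sin(45°))
R = 5.4/(2·0.707107) = 5.4/1.414214 = 3.818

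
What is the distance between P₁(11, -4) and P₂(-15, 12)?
Using the distance formula: d = sqrt((x₂-x₁)² + (y₂-y₁)²)
dx = (-15) - 11 = -26
dy = 12 - (-4) = 16
d = sqrt((-26)² + 16²) = sqrt(676 + 256) = sqrt(932) = 30.53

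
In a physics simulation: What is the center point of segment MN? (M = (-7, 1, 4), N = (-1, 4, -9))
Midpoint = ((-7-1)/2, (1+4)/2, (4-9)/2) = (-4, 2.5, -2.5)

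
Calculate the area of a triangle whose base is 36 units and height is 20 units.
Area = (1/2) * base * height
Area = (1/2) * 36 * 20
Area = 360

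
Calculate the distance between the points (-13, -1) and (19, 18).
Using the distance formula: d = sqrt((x₂-x₁)² + (y₂-y₁)²)
dx = 19 - (-13) = 32
dy = 18 - (-1) = 19
d = sqrt(32² + 19²) = sqrt(1024 + 361) = sqrt(1385) = 37.22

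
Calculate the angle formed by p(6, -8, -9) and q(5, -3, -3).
p·q = 81, |p|² = 181, |q|² = 43
cos θ = 81/√7783 ≈ 0.9181
θ ≈ 23.34°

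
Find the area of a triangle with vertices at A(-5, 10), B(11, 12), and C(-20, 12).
Using the coordinate formula: Area = (1/2)|x₁(y₂-y₃) + x₂(y₃-y₁) + x₃(y₁-y₂)|
Area = (1/2)|(-5)(12-12) + 11(12-10) + (-20)(10-12)|
Area = (1/2)|(-5)*0 + 11*2 + (-20)*(-2)|
Area = (1/2)|0 + 22 + 40|
Area = (1/2)*62 = 31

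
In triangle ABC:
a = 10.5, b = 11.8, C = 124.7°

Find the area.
Using A = ½ab·sin(C):
A = ½·10.5·11.8·sin(124.7°) = ½·123.9·0.822144 = 50.93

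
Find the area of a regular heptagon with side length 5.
For a regular 7-gon with side length s = 5:
Apothem a = s / (2*tan(pi/7)) = 5 / (2*tan(pi/7)) ≈ 5.1913
Perimeter P = 7 * 5 = 35
Area = (1/2) * P * a = (1/2) * 35 * 5.1913 = 90.85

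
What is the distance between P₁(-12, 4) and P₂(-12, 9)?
Using the distance formula: d = sqrt((x₂-x₁)² + (y₂-y₁)²)
dx = (-12) - (-12) = 0
dy = 9 - 4 = 5
d = sqrt(0² + 5²) = sqrt(0 + 25) = sqrt(25) = 5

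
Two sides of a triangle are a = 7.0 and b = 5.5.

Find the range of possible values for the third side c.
By the triangle inequality: |a - b| < c < a + b
|7.0 - 5.5| < c < 7.0 + 5.5
1.5 < c < 12.5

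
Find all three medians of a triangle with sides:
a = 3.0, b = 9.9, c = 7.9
Using m_x = ½√(2y² + 2z² - x²):
m_a = ½√(2·9.9² + 2·7.9² - 3.0²) = ½√311.84 = 8.829
m_b = ½√(2·3.0² + 2·7.9² - 9.9²) = ½√44.81 = 3.347
m_c = ½√(2·3.0² + 2·9.9² - 7.9²) = ½√151.61 = 6.157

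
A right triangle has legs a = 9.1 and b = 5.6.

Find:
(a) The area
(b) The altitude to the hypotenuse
(a) Area = ½ab = ½·9.1·5.6 = 25.48
(b) Hypotenuse c = √(9.1² + 5.6²) = √114.17 = 10.685
    Area = ½·c·h_c  →  h_c = 2·Area/c = 2·25.48/10.685 = 4.769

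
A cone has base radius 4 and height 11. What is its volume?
Volume = (1/3) * pi * r² * h
Volume = (1/3) * pi * 4² * 11
Volume = (1/3) * pi * 16 * 11
Volume = (1/3) * pi * 176
Volume = 184.31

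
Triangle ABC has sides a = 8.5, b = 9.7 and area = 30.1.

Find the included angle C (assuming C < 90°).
Area = ½ab·sin(C)  →  sin(C) = 2·Area/(ab)
sin(C) = 2·30.1/(8.5·9.7) = 0.730139
C = arcsin(0.730139) = 46.9°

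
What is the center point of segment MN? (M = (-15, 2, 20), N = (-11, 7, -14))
Midpoint = ((-15-11)/2, (2+7)/2, (20-14)/2) = (-13, 4.5, 3)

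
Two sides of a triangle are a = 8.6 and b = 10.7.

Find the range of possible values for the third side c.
By the triangle inequality: |a - b| < c < a + b
|8.6 - 10.7| < c < 8.6 + 10.7
2.1 < c < 19.3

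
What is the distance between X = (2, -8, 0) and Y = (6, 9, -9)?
d = √[(4)² + (17)² + (-9)²] = √386 = 19.65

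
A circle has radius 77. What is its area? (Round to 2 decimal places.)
Area = pi * r²
Area = pi * 77²
Area = pi * 5929
Area = 18626.50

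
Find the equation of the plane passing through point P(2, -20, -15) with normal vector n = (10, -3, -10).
d = n·P = (10)(2) + (-3)(-20) + (-10)(-15) = 230
Plane: 10x - 3y - 10z = 230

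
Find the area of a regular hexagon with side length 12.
For a regular 6-gon with side length s = 12:
Apothem a = s / (2*tan(pi/6)) = 12 / (2*tan(pi/6)) ≈ 10.3923
Perimeter P = 6 * 12 = 72
Area = (1/2) * P * a = (1/2) * 72 * 10.3923 = 374.12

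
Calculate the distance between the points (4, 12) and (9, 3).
Using the distance formula: d = sqrt((x₂-x₁)² + (y₂-y₁)²)
dx = 9 - 4 = 5
dy = 3 - 12 = -9
d = sqrt(5² + (-9)²) = sqrt(25 + 81) = sqrt(106) = 10.30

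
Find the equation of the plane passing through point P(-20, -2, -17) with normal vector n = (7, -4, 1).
d = n·P = (7)(-20) + (-4)(-2) + (1)(-17) = -149
Plane: 7x - 4y + z = -149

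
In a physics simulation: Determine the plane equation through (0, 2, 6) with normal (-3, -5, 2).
d = n·P = (-3)(0) + (-5)(2) + (2)(6) = 2
Plane: -3x - 5y + 2z = 2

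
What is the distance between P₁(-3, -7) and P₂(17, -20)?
Using the distance formula: d = sqrt((x₂-x₁)² + (y₂-y₁)²)
dx = 17 - (-3) = 20
dy = (-20) - (-7) = -13
d = sqrt(20² + (-13)²) = sqrt(400 + 169) = sqrt(569) = 23.85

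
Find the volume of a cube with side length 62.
Volume = s³
Volume = 62³
Volume = 238328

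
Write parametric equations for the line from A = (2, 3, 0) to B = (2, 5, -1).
Direction vector d = B - A = (0, 2, -1)
x = 2, y = 3 + 2t, z = 0 - t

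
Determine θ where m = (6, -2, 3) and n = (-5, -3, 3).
m·n = -15, |m|² = 49, |n|² = 43
cos θ = -15/√2107 ≈ -0.3268
θ ≈ 109.1°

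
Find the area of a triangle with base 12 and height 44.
Area = (1/2) * base * height
Area = (1/2) * 12 * 44
Area = 264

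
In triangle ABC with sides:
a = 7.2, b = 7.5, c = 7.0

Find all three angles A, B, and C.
By the law of cosines:
cos(A) = (b² + c² - a²)/(2bc) = 0.508667  →  A = 59.42°
cos(B) = (a² + c² - b²)/(2ac) = 0.442361  →  B = 63.75°
cos(C) = (a² + b² - c²)/(2ab) = 0.547130  →  C = 56.83°
Check: A + B + C = 180.0° ✓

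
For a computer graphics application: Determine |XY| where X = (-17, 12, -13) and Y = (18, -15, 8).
d = √[(35)² + (-27)² + (21)²] = √2395 = 48.94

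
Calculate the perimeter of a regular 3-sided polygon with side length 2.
Perimeter = number of sides * side length
Perimeter = 3 * 2
Perimeter = 6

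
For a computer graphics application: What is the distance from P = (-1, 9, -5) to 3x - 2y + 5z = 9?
d = |3(-1) + (-2)(9) + 5(-5) - (9)| / √(3² + (-2)² + 5²) = 55/√38 = 8.922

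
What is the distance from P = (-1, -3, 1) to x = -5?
d = |1(-1) + 0(-3) + 0(1) - (-5)| / √(1² + 0² + 0²) = 4/√1 = 4.0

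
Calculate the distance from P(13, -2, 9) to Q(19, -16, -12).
d = √[(6)² + (-14)² + (-21)²] = √673 = 25.94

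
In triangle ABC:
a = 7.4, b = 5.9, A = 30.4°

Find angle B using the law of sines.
sin(B)/b = sin(A)/a
sin(B) = b·sin(A)/a = 5.9·sin(30.4°)/7.4 = 0.403459
B = arcsin(0.403459) = 23.79°  (b ≤ a, so B ≤ A and the acute solution is unique)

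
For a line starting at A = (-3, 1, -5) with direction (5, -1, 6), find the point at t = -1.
P(-1) = (-3 + 5(-1), 1 + (-1)(-1), -5 + 6(-1)) = (-8, 2, -11)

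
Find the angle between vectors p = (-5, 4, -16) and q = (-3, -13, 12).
p·q = -229, |p|² = 297, |q|² = 322
cos θ = -229/√95634 ≈ -0.7405
θ ≈ 137.8°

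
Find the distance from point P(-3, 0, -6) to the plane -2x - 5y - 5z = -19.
d = |(-2)(-3) + (-5)(0) + (-5)(-6) - (-19)| / √((-2)² + (-5)² + (-5)²) = 55/√54 = 7.485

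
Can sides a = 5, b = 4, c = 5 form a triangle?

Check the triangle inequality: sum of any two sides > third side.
Yes, triangle inequality satisfied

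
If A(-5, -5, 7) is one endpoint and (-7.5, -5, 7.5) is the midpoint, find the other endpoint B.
B = (2×(-7.5) - (-5), 2×(-5) - (-5), 2×7.5 - 7) = (-10, -5, 8)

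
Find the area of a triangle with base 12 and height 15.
Area = (1/2) * base * height
Area = (1/2) * 12 * 15
Area = 90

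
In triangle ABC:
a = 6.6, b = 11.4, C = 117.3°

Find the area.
Using A = ½ab·sin(C):
A = ½·6.6·11.4·sin(117.3°) = ½·75.24·0.888617 = 33.43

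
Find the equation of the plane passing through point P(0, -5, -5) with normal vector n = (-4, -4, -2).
d = n·P = (-4)(0) + (-4)(-5) + (-2)(-5) = 30
Plane: -4x - 4y - 2z = 30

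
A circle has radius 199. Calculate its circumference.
Circumference = 2 * pi * r
Circumference = 2 * pi * 199
Circumference = 1250.35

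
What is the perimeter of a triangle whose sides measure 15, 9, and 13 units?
Perimeter = sum of all sides
Perimeter = 15 + 9 + 13
Perimeter = 37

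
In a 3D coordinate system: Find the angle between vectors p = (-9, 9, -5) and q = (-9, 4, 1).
p·q = 112, |p|² = 187, |q|² = 98
cos θ = 112/√18326 ≈ 0.8273
θ ≈ 34.17°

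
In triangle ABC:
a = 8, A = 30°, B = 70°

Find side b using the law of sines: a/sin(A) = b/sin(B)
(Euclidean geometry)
b = a·sin(B)/sin(A) = 8·sin(70°)/sin(30°)
b = 8·0.939693/0.500000 = 15.04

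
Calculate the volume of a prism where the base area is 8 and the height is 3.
Volume = base area * height
Volume = 8 * 3
Volume = 24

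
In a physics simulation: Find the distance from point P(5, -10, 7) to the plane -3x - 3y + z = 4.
d = |(-3)(5) + (-3)(-10) + 1(7) - (4)| / √((-3)² + (-3)² + 1²) = 18/√19 = 4.129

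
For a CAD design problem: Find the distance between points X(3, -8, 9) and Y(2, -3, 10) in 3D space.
d = √[(-1)² + (5)² + (1)²] = √27 = 5.196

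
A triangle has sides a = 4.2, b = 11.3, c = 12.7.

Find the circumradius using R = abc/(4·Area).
s = (a+b+c)/2 = 14.1
Area = √(s(s-a)(s-b)(s-c)) = √(14.1·9.9·2.8·1.4) = 23.3922
R = abc/(4·Area) = (4.2·11.3·12.7)/(4·23.3922) = 602.742/93.5688 = 6.442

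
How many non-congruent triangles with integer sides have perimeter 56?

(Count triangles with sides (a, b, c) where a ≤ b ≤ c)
With a ≤ b ≤ c and a + b + c = 56, the triangle inequality a + b > c gives c < 56/2, so c ≤ 27.
Iterate a from 1 to ⌊p/3⌋ = 18; for each a, b ranges from a to ⌊(p−a)/2⌋ with c = p − a − b, keeping only c ≥ b.
Triples: (2, 27, 27), (3, 26, 27), (4, 25, 27), …
Count = 65 triangles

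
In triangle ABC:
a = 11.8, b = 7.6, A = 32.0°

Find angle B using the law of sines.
sin(B)/b = sin(A)/a
sin(B) = b·sin(A)/a = 7.6·sin(32.0°)/11.8 = 0.341304
B = arcsin(0.341304) = 19.96°  (b ≤ a, so B ≤ A and the acute solution is unique)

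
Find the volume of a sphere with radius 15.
Volume = (4/3) * pi * r³
Volume = (4/3) * pi * 15³
Volume = (4/3) * pi * 3375
Volume = 14137.17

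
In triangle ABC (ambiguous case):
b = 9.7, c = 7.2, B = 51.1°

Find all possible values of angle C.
sin(C)/c = sin(B)/b  →  sin(C) = c·sin(B)/b = 7.2·sin(51.1°)/9.7 = 0.577665
C₁ = arcsin(0.577665) = 35.29°,  C₂ = 180° - C₁ = 144.71°
Check C₂: A = 180° - 51.1° - 144.71° = -15.81° ≤ 0, rejected
C = 35.29° (one solution)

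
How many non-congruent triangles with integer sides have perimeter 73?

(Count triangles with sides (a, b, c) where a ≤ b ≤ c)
With a ≤ b ≤ c and a + b + c = 73, the triangle inequality a + b > c gives c < 73/2, so c ≤ 36.
Iterate a from 1 to ⌊p/3⌋ = 24; for each a, b ranges from a to ⌊(p−a)/2⌋ with c = p − a − b, keeping only c ≥ b.
Triples: (1, 36, 36), (2, 35, 36), (3, 34, 36), …
Count = 120 triangles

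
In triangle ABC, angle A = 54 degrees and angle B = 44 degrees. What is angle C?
Sum of angles in a triangle = 180 degrees
Third angle = 180 - 54 - 44
Third angle = 82 degrees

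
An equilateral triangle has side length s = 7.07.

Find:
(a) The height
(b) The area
(a) Height h = s·√3/2 = 7.07·√3/2 = 6.123
(b) Area = (√3/4)·s² = (√3/4)·7.07² = (√3/4)·49.9849 = 21.64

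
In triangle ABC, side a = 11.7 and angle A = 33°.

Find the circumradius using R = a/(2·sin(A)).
R = a/(2·sin(A)) = 11.7/(2·sin(33°))
R = 11.7/(2·0.544639) = 11.7/1.089278 = 10.74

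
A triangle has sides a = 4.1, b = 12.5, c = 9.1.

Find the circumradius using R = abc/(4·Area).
s = (a+b+c)/2 = 12.85
Area = √(s(s-a)(s-b)(s-c)) = √(12.85·8.75·0.35·3.75) = 12.148
R = abc/(4·Area) = (4.1·12.5·9.1)/(4·12.148) = 466.375/48.592 = 9.598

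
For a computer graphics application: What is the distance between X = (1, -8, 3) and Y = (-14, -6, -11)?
d = √[(-15)² + (2)² + (-14)²] = √425 = 20.62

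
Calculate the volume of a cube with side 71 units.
Volume = s³
Volume = 71³
Volume = 357911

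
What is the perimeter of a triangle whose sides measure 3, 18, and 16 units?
Perimeter = sum of all sides
Perimeter = 3 + 18 + 16
Perimeter = 37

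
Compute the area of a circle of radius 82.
Area = pi * r²
Area = pi * 82²
Area = pi * 6724
Area = 21124.07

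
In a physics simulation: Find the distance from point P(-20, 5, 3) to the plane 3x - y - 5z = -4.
d = |3(-20) + (-1)(5) + (-5)(3) - (-4)| / √(3² + (-1)² + (-5)²) = 76/√35 = 12.85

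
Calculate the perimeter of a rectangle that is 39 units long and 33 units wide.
Perimeter = 2 * (length + width)
Perimeter = 2 * (39 + 33)
Perimeter = 2 * 72
Perimeter = 144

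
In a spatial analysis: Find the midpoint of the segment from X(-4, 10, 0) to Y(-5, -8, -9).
Midpoint = ((-4-5)/2, (10-8)/2, (0-9)/2) = (-4.5, 1, -4.5)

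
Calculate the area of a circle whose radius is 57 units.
Area = pi * r²
Area = pi * 57²
Area = pi * 3249
Area = 10207.03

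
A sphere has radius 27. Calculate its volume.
Volume = (4/3) * pi * r³
Volume = (4/3) * pi * 27³
Volume = (4/3) * pi * 19683
Volume = 82447.96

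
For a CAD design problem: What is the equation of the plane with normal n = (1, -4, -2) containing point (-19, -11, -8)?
d = n·P = (1)(-19) + (-4)(-11) + (-2)(-8) = 41
Plane: x - 4y - 2z = 41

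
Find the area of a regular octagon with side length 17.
For a regular 8-gon with side length s = 17:
Apothem a = s / (2*tan(pi/8)) = 17 / (2*tan(pi/8)) ≈ 20.52082
Perimeter P = 8 * 17 = 136
Area = (1/2) * P * a = (1/2) * 136 * 20.52082 = 1395.42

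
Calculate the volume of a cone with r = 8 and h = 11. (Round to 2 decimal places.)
Volume = (1/3) * pi * r² * h
Volume = (1/3) * pi * 8² * 11
Volume = (1/3) * pi * 64 * 11
Volume = (1/3) * pi * 704
Volume = 737.23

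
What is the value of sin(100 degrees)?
sin(100 degrees) = 0.9848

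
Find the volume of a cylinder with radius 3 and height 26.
Volume = pi * r² * h
Volume = pi * 3² * 26
Volume = pi * 9 * 26
Volume = pi * 234
Volume = 735.13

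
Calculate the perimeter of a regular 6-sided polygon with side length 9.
Perimeter = number of sides * side length
Perimeter = 6 * 9
Perimeter = 54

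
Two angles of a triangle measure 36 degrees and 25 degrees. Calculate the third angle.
Sum of angles in a triangle = 180 degrees
Third angle = 180 - 36 - 25
Third angle = 119 degrees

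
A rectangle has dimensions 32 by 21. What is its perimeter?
Perimeter = 2 * (length + width)
Perimeter = 2 * (32 + 21)
Perimeter = 2 * 53
Perimeter = 106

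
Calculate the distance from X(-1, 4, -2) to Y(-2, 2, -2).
d = √[(-1)² + (-2)² + (0)²] = √5 = 2.236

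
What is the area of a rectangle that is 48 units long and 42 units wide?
Area = length * width
Area = 48 * 42
Area = 2016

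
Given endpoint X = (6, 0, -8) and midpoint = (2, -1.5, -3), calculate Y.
Y = (2×2 - 6, 2×(-1.5) - 0, 2×(-3) - (-8)) = (-2, -3, 2)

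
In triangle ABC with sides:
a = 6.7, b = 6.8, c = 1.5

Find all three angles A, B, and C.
By the law of cosines:
cos(A) = (b² + c² - a²)/(2bc) = 0.176471  →  A = 79.84°
cos(B) = (a² + c² - b²)/(2ac) = 0.044776  →  B = 87.43°
cos(C) = (a² + b² - c²)/(2ab) = 0.975417  →  C = 12.73°
Check: A + B + C = 180.0° ✓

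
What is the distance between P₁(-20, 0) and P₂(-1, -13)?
Using the distance formula: d = sqrt((x₂-x₁)² + (y₂-y₁)²)
dx = (-1) - (-20) = 19
dy = (-13) - 0 = -13
d = sqrt(19² + (-13)²) = sqrt(361 + 169) = sqrt(530) = 23.02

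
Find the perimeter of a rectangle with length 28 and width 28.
Perimeter = 2 * (length + width)
Perimeter = 2 * (28 + 28)
Perimeter = 2 * 56
Perimeter = 112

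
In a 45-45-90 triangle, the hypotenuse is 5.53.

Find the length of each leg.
In a 45-45-90 triangle, hypotenuse = leg·√2  →  leg = hypotenuse/√2
leg = 5.53/√2 = 3.91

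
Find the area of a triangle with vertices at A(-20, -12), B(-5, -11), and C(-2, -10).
Using the coordinate formula: Area = (1/2)|x₁(y₂-y₃) + x₂(y₃-y₁) + x₃(y₁-y₂)|
Area = (1/2)|(-20)((-11)-(-10)) + (-5)((-10)-(-12)) + (-2)((-12)-(-11))|
Area = (1/2)|(-20)*(-1) + (-5)*2 + (-2)*(-1)|
Area = (1/2)|20 + (-10) + 2|
Area = (1/2)*12 = 6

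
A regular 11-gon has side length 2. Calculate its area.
For a regular 11-gon with side length s = 2:
Apothem a = s / (2*tan(pi/11)) = 2 / (2*tan(pi/11)) ≈ 3.4057
Perimeter P = 11 * 2 = 22
Area = (1/2) * P * a = (1/2) * 22 * 3.4057 = 37.46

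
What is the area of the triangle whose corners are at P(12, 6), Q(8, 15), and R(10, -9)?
Using the coordinate formula: Area = (1/2)|x₁(y₂-y₃) + x₂(y₃-y₁) + x₃(y₁-y₂)|
Area = (1/2)|12(15-(-9)) + 8((-9)-6) + 10(6-15)|
Area = (1/2)|12*24 + 8*(-15) + 10*(-9)|
Area = (1/2)|288 + (-120) + (-90)|
Area = (1/2)*78 = 39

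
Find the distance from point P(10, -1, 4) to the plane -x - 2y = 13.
d = |(-1)(10) + (-2)(-1) + 0(4) - (13)| / √((-1)² + (-2)² + 0²) = 21/√5 = 9.391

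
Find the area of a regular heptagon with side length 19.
For a regular 7-gon with side length s = 19:
Apothem a = s / (2*tan(pi/7)) = 19 / (2*tan(pi/7)) ≈ 19.72695
Perimeter P = 7 * 19 = 133
Area = (1/2) * P * a = (1/2) * 133 * 19.72695 = 1311.84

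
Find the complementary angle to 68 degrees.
Complementary angles sum to 90 degrees.
Other angle = 90 - 68
Other angle = 22 degrees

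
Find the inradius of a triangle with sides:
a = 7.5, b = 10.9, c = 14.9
s = (a+b+c)/2 = (7.5+10.9+14.9)/2 = 16.65
Area = √(s(s-a)(s-b)(s-c)) = √(16.65·9.15·5.75·1.75) = 39.1535
r = Area/s = 39.1535/16.65 = 2.352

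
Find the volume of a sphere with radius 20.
Volume = (4/3) * pi * r³
Volume = (4/3) * pi * 20³
Volume = (4/3) * pi * 8000
Volume = 33510.32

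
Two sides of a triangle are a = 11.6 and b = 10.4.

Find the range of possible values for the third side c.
By the triangle inequality: |a - b| < c < a + b
|11.6 - 10.4| < c < 11.6 + 10.4
1.2 < c < 22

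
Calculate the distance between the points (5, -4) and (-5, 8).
Using the distance formula: d = sqrt((x₂-x₁)² + (y₂-y₁)²)
dx = (-5) - 5 = -10
dy = 8 - (-4) = 12
d = sqrt((-10)² + 12²) = sqrt(100 + 144) = sqrt(244) = 15.62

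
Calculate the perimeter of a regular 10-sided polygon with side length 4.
Perimeter = number of sides * side length
Perimeter = 10 * 4
Perimeter = 40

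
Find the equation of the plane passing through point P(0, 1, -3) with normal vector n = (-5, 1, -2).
d = n·P = (-5)(0) + (1)(1) + (-2)(-3) = 7
Plane: -5x + y - 2z = 7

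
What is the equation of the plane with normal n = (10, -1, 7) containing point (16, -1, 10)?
d = n·P = (10)(16) + (-1)(-1) + (7)(10) = 231
Plane: 10x - y + 7z = 231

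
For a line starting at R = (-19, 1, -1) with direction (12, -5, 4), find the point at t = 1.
P(1) = (-19 + 12(1), 1 + (-5)(1), -1 + 4(1)) = (-7, -4, 3)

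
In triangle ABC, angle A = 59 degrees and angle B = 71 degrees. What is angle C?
Sum of angles in a triangle = 180 degrees
Third angle = 180 - 59 - 71
Third angle = 50 degrees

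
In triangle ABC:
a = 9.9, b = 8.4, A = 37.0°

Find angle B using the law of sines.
sin(B)/b = sin(A)/a
sin(B) = b·sin(A)/a = 8.4·sin(37.0°)/9.9 = 0.510631
B = arcsin(0.510631) = 30.71°  (b ≤ a, so B ≤ A and the acute solution is unique)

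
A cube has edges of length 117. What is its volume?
Volume = s³
Volume = 117³
Volume = 1601613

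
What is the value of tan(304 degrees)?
tan(304 degrees) = -1.4826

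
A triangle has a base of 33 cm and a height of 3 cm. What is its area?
Area = (1/2) * base * height
Area = (1/2) * 33 * 3
Area = 49.50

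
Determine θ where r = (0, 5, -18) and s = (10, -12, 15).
r·s = -330, |r|² = 349, |s|² = 469
cos θ = -330/√163681 ≈ -0.8157
θ ≈ 144.7°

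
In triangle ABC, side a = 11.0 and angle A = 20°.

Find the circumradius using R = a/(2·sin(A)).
R = a/(2·sin(A)) = 11.0/(2·sin(20°))
R = 11.0/(2·0.342020) = 11.0/0.684040 = 16.08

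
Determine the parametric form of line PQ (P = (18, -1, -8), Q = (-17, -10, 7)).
Direction vector d = Q - P = (-35, -9, 15)
x = 18 - 35t, y = -1 - 9t, z = -8 + 15t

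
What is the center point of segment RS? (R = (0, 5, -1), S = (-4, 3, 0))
Midpoint = ((0-4)/2, (5+3)/2, (-1+0)/2) = (-2, 4, -0.5)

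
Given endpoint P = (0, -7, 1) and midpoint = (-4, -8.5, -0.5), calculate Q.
Q = (2×(-4) - 0, 2×(-8.5) - (-7), 2×(-0.5) - 1) = (-8, -10, -2)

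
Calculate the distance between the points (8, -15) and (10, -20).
Using the distance formula: d = sqrt((x₂-x₁)² + (y₂-y₁)²)
dx = 10 - 8 = 2
dy = (-20) - (-15) = -5
d = sqrt(2² + (-5)²) = sqrt(4 + 25) = sqrt(29) = 5.39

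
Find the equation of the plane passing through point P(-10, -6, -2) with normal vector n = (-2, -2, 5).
d = n·P = (-2)(-10) + (-2)(-6) + (5)(-2) = 22
Plane: -2x - 2y + 5z = 22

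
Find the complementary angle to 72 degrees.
Complementary angles sum to 90 degrees.
Other angle = 90 - 72
Other angle = 18 degrees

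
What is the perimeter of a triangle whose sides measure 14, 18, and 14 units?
Perimeter = sum of all sides
Perimeter = 14 + 18 + 14
Perimeter = 46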